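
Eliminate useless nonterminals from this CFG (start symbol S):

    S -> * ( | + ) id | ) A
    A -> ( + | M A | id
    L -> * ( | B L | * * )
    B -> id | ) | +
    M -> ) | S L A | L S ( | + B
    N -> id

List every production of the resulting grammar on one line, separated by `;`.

S -> * ( | + ) id | ) A; A -> ( + | M A | id; L -> * ( | B L | * * ); B -> id | ) | +; M -> ) | S L A | L S ( | + B

Generating nonterminals: {A, B, L, M, N, S}.
Reachable from S after that: {A, B, L, M, S}.
Removed useless symbols: {N} and every production mentioning them.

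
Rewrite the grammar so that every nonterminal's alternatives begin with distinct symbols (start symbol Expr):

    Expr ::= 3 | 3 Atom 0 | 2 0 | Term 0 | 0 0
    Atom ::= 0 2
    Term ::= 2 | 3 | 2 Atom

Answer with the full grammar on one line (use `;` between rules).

Expr has alternatives sharing prefix '3': factor to Expr → 3 Expr1 with Expr1 → ε | Atom 0.
Term has alternatives sharing prefix '2': factor to Term → 2 Term1 with Term1 → ε | Atom.

Expr ::= 2 0 | Term 0 | 0 0 | 3 Expr1; Atom ::= 0 2; Term ::= 3 | 2 Term1; Expr1 ::= ε | Atom 0; Term1 ::= ε | Atom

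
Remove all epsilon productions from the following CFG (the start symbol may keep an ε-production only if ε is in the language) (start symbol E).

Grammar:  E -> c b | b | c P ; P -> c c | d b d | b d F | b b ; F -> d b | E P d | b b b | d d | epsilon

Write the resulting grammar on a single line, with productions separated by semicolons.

Nullable set = {F}.
ε ∉ L(G), so no ε-production is kept.
Add the nullable-subset variants: P → b d F gives b d F | b d.

E -> c b | b | c P; P -> c c | d b d | b d F | b d | b b; F -> d b | E P d | b b b | d d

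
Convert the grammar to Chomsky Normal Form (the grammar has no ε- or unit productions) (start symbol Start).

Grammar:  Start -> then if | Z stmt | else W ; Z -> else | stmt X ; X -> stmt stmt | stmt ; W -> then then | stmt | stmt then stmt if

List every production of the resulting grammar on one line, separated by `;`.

Introduce a nonterminal for each terminal appearing in a rule of length ≥ 2: X1 → then, X2 → if, X3 → stmt, X4 → else.
Binarize each right-hand side of length ≥ 3 by chaining fresh nonterminals (Y1, Y2, …): affected rules were W → X3 X1 X3 X2.

Start -> X1 X2 | Z X3 | X4 W; Z -> else | X3 X; X -> X3 X3 | stmt; W -> X1 X1 | stmt | X3 Y1; X1 -> then; X2 -> if; X3 -> stmt; X4 -> else; Y1 -> X1 Y2; Y2 -> X3 X2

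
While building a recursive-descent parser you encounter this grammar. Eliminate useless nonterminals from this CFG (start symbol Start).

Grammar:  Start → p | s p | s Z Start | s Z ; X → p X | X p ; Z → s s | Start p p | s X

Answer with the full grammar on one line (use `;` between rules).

Start → p | s p | s Z Start | s Z; Z → s s | Start p p

Generating nonterminals: {Start, Z}.
Reachable from Start after that: {Start, Z}.
Removed useless symbols: {X} and every production mentioning them.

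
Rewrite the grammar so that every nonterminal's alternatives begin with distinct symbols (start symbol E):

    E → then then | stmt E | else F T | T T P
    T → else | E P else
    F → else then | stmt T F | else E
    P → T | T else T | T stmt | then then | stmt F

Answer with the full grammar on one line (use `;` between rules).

E → then then | stmt E | else F T | T T P; T → else | E P else; F → stmt T F | else F'; P → then then | stmt F | T P'; F' → then | E; P' → ε | else T | stmt

F has alternatives sharing prefix 'else': factor to F → else F' with F' → then | E.
P has alternatives sharing prefix 'T': factor to P → T P' with P' → ε | else T | stmt.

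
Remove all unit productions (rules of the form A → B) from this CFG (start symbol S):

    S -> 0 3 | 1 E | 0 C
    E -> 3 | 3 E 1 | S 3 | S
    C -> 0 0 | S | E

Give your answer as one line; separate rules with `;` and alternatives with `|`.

S -> 0 3 | 1 E | 0 C; E -> 3 | 3 E 1 | S 3 | 0 3 | 1 E | 0 C; C -> 3 | 3 E 1 | S 3 | 0 0 | 0 3 | 1 E | 0 C

Unit pairs: C ⇒* {E, S}; E ⇒* {S}.
Replace each nonterminal's rules with the union of the non-unit rules of every nonterminal it unit-derives.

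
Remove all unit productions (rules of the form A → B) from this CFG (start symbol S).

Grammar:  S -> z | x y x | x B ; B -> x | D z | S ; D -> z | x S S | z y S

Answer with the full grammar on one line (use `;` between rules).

Unit pairs: B ⇒* {S}.
Replace each nonterminal's rules with the union of the non-unit rules of every nonterminal it unit-derives.

S -> z | x y x | x B; B -> x | D z | z | x y x | x B; D -> z | x S S | z y S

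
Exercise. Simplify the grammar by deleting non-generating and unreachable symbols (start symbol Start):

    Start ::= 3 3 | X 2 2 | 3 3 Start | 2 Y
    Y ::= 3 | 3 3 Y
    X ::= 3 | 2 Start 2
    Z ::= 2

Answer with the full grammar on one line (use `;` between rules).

Generating nonterminals: {Start, X, Y, Z}.
Reachable from Start after that: {Start, X, Y}.
Removed useless symbols: {Z} and every production mentioning them.

Start ::= 3 3 | X 2 2 | 3 3 Start | 2 Y; Y ::= 3 | 3 3 Y; X ::= 3 | 2 Start 2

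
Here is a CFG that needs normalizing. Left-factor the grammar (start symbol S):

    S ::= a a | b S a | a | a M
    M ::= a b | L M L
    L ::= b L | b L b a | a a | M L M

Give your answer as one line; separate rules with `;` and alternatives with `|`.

S has alternatives sharing prefix 'a': factor to S → a S' with S' → a | ε | M.
L has alternatives sharing prefix 'b L': factor to L → b L L' with L' → ε | b a.

S ::= b S a | a S'; M ::= a b | L M L; L ::= a a | M L M | b L L'; S' ::= a | ε | M; L' ::= ε | b a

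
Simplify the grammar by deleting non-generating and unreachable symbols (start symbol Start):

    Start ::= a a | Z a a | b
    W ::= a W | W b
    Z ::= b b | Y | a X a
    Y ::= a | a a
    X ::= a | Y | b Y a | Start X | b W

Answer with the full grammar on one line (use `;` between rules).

Start ::= a a | Z a a | b; Z ::= b b | Y | a X a; Y ::= a | a a; X ::= a | Y | b Y a | Start X

Generating nonterminals: {Start, X, Y, Z}.
Reachable from Start after that: {Start, X, Y, Z}.
Removed useless symbols: {W} and every production mentioning them.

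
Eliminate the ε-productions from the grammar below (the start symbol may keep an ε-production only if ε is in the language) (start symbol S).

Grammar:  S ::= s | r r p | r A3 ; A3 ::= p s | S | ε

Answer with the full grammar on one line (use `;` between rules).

S ::= s | r r p | r A3 | r; A3 ::= p s | S

The nullable symbols are {A3}.
ε ∉ L(G), so no ε-production is kept.
Expand every rule over subsets of its nullable positions: S → r A3 gives r A3 | r.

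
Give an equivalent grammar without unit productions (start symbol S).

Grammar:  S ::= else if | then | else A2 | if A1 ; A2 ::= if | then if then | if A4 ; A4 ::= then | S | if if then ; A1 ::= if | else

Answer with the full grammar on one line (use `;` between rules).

Unit pairs: A4 ⇒* {S}.
For each unit pair (A, B), copy every non-unit production of B to A, then drop all unit productions.

S ::= else if | then | else A2 | if A1; A2 ::= if | then if then | if A4; A4 ::= then | if if then | else if | else A2 | if A1; A1 ::= if | else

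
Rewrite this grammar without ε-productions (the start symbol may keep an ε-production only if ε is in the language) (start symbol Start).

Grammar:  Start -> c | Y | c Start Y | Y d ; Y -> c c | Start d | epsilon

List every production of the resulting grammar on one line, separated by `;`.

Start -> c | Y | c Start Y | c Start | c Y | Y d | d | epsilon; Y -> c c | Start d | d

Nullable set = {Start, Y}.
ε ∈ L(G) since Start is nullable, so keep Start → ε.
Add the nullable-subset variants: Start → c Start Y gives c Start Y | c Start | c Y. Start → Y d gives Y d | d. Y → Start d gives Start d | d.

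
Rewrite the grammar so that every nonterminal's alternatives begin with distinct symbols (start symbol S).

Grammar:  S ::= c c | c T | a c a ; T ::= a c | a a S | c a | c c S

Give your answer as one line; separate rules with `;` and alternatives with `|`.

S ::= a c a | c S'; T ::= a T' | c T''; S' ::= c | T; T' ::= c | a S; T'' ::= a | c S

S has alternatives sharing prefix 'c': factor to S → c S' with S' → c | T.
T has alternatives sharing prefix 'a': factor to T → a T' with T' → c | a S.
T has alternatives sharing prefix 'c': factor to T → c T'' with T'' → a | c S.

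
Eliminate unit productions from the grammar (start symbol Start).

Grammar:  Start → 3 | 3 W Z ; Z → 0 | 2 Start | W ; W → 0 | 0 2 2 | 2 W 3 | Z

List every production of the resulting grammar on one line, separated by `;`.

Start → 3 | 3 W Z; Z → 0 | 2 Start | 0 2 2 | 2 W 3; W → 0 | 2 Start | 0 2 2 | 2 W 3

Unit pairs: W ⇒* {Z}; Z ⇒* {W}.
Replace each nonterminal's rules with the union of the non-unit rules of every nonterminal it unit-derives.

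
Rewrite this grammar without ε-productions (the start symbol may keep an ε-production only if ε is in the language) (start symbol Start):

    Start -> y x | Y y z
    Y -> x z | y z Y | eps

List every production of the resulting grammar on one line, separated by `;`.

Nullable nonterminals: {Y}.
ε ∉ L(G), so no ε-production is kept.
Expand every rule over subsets of its nullable positions: Start → Y y z gives Y y z | y z. Y → y z Y gives y z Y | y z.

Start -> y x | Y y z | y z; Y -> x z | y z Y | y z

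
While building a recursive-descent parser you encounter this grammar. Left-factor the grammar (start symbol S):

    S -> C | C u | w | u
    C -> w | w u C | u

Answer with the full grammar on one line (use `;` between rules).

S -> w | u | C S'; C -> u | w C'; S' -> ε | u; C' -> ε | u C

S has alternatives sharing prefix 'C': factor to S → C S' with S' → ε | u.
C has alternatives sharing prefix 'w': factor to C → w C' with C' → ε | u C.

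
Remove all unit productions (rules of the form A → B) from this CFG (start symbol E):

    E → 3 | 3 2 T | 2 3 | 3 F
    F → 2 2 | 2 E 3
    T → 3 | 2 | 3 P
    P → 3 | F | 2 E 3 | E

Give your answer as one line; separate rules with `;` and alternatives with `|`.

E → 3 | 3 2 T | 2 3 | 3 F; F → 2 2 | 2 E 3; T → 3 | 2 | 3 P; P → 3 | 3 2 T | 2 3 | 3 F | 2 2 | 2 E 3

Unit pairs: P ⇒* {E, F}.
Replace each nonterminal's rules with the union of the non-unit rules of every nonterminal it unit-derives.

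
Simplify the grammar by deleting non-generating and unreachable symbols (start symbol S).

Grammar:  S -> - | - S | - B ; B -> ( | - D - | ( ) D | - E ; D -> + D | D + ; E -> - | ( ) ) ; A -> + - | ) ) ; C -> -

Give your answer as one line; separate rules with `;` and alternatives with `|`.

S -> - | - S | - B; B -> ( | - E; E -> - | ( ) )

Generating nonterminals: {A, B, C, E, S}.
Reachable from S after that: {B, E, S}.
Removed useless symbols: {A, C, D} and every production mentioning them.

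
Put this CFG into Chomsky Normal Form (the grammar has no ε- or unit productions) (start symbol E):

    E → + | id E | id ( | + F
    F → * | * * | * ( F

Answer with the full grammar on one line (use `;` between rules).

E → + | X1 E | X1 X2 | X3 F; F → * | X4 X4 | X4 Y1; X1 → id; X2 → (; X3 → +; X4 → *; Y1 → X2 F

Introduce a nonterminal for each terminal appearing in a rule of length ≥ 2: X1 → id, X2 → (, X3 → +, X4 → *.
Binarize each right-hand side of length ≥ 3 by chaining fresh nonterminals (Y1, Y2, …): affected rules were F → X4 X2 F.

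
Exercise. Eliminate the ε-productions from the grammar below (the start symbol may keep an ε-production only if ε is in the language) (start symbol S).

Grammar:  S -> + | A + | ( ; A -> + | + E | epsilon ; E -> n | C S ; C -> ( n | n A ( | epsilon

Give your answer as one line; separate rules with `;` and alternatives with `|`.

S -> + | A + | (; A -> + | + E; E -> n | C S | S; C -> ( n | n A ( | n (

Nullable nonterminals: {A, C}.
ε ∉ L(G), so no ε-production is kept.
For each production, add variants omitting each subset of nullable occurrences: E → C S gives C S | S. C → n A ( gives n A ( | n (.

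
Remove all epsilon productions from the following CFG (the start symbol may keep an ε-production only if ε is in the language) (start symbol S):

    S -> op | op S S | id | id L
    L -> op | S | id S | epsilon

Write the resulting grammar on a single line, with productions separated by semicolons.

S -> op | op S S | id | id L; L -> op | S | id S

The nullable symbols are {L}.
ε ∉ L(G), so no ε-production is kept.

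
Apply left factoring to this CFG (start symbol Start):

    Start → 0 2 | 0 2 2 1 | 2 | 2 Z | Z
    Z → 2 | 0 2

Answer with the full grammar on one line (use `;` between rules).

Start has alternatives sharing prefix '0 2': factor to Start → 0 2 Start1 with Start1 → ε | 2 1.
Start has alternatives sharing prefix '2': factor to Start → 2 Start2 with Start2 → ε | Z.

Start → Z | 0 2 Start1 | 2 Start2; Z → 2 | 0 2; Start1 → ε | 2 1; Start2 → ε | Z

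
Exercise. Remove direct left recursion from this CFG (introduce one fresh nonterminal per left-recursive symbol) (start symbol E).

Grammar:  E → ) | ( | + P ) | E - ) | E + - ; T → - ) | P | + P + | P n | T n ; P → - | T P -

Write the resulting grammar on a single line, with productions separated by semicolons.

E, T are directly left-recursive.
For E: α = {- ), + -}, β = {), (, + P )}. Rewrite as E → β E' and E' → α E' | ε.
For T: α = {n}, β = {- ), P, + P +, P n}. Rewrite as T → β T' and T' → α T' | ε.

E → ) E' | ( E' | + P ) E'; T → - ) T' | P T' | + P + T' | P n T'; P → - | T P -; E' → - ) E' | + - E' | epsilon; T' → n T' | epsilon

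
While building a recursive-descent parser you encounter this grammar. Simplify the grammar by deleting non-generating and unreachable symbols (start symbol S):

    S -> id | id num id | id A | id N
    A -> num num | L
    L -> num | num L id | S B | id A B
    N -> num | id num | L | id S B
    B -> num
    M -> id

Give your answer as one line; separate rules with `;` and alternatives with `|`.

S -> id | id num id | id A | id N; A -> num num | L; L -> num | num L id | S B | id A B; N -> num | id num | L | id S B; B -> num

Generating nonterminals: {A, B, L, M, N, S}.
Reachable from S after that: {A, B, L, N, S}.
Removed useless symbols: {M} and every production mentioning them.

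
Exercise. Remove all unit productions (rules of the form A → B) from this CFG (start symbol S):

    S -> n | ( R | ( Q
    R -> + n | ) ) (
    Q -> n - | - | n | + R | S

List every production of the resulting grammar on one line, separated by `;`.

S -> n | ( R | ( Q; R -> + n | ) ) (; Q -> n | ( R | ( Q | n - | - | + R

Unit pairs: Q ⇒* {S}.
For every A with A ⇒* B via unit rules, add B's non-unit alternatives to A; then delete every rule of the form X → Y.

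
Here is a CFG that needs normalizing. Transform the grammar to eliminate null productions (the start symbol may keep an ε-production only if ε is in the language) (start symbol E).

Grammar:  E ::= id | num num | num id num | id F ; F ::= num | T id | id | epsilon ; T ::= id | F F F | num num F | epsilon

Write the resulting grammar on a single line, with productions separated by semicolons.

E ::= id | num num | num id num | id F; F ::= num | T id | id; T ::= id | F F F | F F | F | num num F | num num

The nullable symbols are {F, T}.
ε ∉ L(G), so no ε-production is kept.
Add the nullable-subset variants: F → T id gives T id | id. T → F F F gives F F F | F F | F. T → num num F gives num num F | num num.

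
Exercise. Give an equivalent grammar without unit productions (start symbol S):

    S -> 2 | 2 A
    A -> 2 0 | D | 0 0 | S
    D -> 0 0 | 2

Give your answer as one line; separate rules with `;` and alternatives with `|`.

S -> 2 | 2 A; A -> 2 | 2 A | 0 0 | 2 0; D -> 0 0 | 2

Unit pairs: A ⇒* {D, S}.
For every A with A ⇒* B via unit rules, add B's non-unit alternatives to A; then delete every rule of the form X → Y.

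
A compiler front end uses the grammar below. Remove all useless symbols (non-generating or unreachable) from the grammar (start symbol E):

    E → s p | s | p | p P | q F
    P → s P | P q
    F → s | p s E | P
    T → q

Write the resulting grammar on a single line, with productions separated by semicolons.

Generating nonterminals: {E, F, T}.
Reachable from E after that: {E, F}.
Removed useless symbols: {P, T} and every production mentioning them.

E → s p | s | p | q F; F → s | p s E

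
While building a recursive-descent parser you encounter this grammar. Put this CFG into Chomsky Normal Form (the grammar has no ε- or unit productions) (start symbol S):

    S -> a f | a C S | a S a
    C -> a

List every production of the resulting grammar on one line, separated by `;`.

S -> X1 X2 | X1 Y1 | X1 Y2; C -> a; X1 -> a; X2 -> f; Y1 -> C S; Y2 -> S X1

Introduce a nonterminal for each terminal appearing in a rule of length ≥ 2: X1 → a, X2 → f.
Binarize each right-hand side of length ≥ 3 by chaining fresh nonterminals (Y1, Y2, …): affected rules were S → X1 C S; S → X1 S X1.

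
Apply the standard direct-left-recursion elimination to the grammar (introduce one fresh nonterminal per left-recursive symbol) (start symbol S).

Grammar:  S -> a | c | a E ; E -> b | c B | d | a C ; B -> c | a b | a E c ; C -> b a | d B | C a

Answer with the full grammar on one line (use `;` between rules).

Left recursion appears on C.
For C: α = {a}, β = {b a, d B}. Rewrite as C → β C' and C' → α C' | ε.

S -> a | c | a E; E -> b | c B | d | a C; B -> c | a b | a E c; C -> b a C' | d B C'; C' -> a C' | epsilon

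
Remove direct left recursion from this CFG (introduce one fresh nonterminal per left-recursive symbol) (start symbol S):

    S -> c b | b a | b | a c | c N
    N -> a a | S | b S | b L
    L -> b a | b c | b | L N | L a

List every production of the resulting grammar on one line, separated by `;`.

L is directly left-recursive.
For L: α = {N, a}, β = {b a, b c, b}. Rewrite as L → β L' and L' → α L' | ε.

S -> c b | b a | b | a c | c N; N -> a a | S | b S | b L; L -> b a L' | b c L' | b L'; L' -> N L' | a L' | ε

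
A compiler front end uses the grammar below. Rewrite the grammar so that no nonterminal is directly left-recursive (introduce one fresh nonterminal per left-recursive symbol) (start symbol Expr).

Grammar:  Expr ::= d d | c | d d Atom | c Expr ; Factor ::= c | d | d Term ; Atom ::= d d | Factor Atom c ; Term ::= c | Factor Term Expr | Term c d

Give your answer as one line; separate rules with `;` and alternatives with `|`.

Expr ::= d d | c | d d Atom | c Expr; Factor ::= c | d | d Term; Atom ::= d d | Factor Atom c; Term ::= c Term1 | Factor Term Expr Term1; Term1 ::= c d Term1 | ε

Directly left-recursive nonterminal: Term.
For Term: α = {c d}, β = {c, Factor Term Expr}. Rewrite as Term → β Term1 and Term1 → α Term1 | ε.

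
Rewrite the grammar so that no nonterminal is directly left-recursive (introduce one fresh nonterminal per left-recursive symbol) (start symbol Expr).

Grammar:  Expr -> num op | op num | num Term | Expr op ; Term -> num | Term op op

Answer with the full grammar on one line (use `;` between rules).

Left recursion appears on Expr, Term.
For Expr: α = {op}, β = {num op, op num, num Term}. Rewrite as Expr → β Expr1 and Expr1 → α Expr1 | ε.
For Term: α = {op op}, β = {num}. Rewrite as Term → β Term1 and Term1 → α Term1 | ε.

Expr -> num op Expr1 | op num Expr1 | num Term Expr1; Term -> num Term1; Expr1 -> op Expr1 | ε; Term1 -> op op Term1 | ε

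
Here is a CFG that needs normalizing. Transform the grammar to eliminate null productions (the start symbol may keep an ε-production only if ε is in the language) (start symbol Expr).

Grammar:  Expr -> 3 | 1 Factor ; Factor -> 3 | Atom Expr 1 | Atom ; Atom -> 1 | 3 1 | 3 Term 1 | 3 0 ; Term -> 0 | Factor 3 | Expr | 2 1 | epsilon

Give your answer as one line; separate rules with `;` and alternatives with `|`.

Expr -> 3 | 1 Factor; Factor -> 3 | Atom Expr 1 | Atom; Atom -> 1 | 3 1 | 3 Term 1 | 3 0; Term -> 0 | Factor 3 | Expr | 2 1

Nullable nonterminals: {Term}.
ε ∉ L(G), so no ε-production is kept.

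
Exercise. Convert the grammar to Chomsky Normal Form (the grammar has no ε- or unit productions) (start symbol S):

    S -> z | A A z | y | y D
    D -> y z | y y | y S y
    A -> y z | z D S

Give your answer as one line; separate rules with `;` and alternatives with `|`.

Introduce a nonterminal for each terminal appearing in a rule of length ≥ 2: X1 → z, X2 → y.
Binarize each right-hand side of length ≥ 3 by chaining fresh nonterminals (Y1, Y2, …): affected rules were S → A A X1; D → X2 S X2; A → X1 D S.

S -> z | A Y1 | y | X2 D; D -> X2 X1 | X2 X2 | X2 Y2; A -> X2 X1 | X1 Y3; X1 -> z; X2 -> y; Y1 -> A X1; Y2 -> S X2; Y3 -> D S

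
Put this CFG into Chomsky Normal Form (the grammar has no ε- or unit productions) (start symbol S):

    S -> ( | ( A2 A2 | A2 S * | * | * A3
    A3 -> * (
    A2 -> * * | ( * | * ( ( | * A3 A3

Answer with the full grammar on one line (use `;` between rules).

Introduce a nonterminal for each terminal appearing in a rule of length ≥ 2: X1 → (, X2 → *.
Binarize each right-hand side of length ≥ 3 by chaining fresh nonterminals (Y1, Y2, …): affected rules were S → X1 A2 A2; S → A2 S X2; A2 → X2 X1 X1; A2 → X2 A3 A3.

S -> ( | X1 Y1 | A2 Y2 | * | X2 A3; A3 -> X2 X1; A2 -> X2 X2 | X1 X2 | X2 Y3 | X2 Y4; X1 -> (; X2 -> *; Y1 -> A2 A2; Y2 -> S X2; Y3 -> X1 X1; Y4 -> A3 A3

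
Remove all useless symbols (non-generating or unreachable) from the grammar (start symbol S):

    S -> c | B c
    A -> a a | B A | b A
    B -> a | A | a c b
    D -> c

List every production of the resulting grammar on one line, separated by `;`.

S -> c | B c; A -> a a | B A | b A; B -> a | A | a c b

Generating nonterminals: {A, B, D, S}.
Reachable from S after that: {A, B, S}.
Removed useless symbols: {D} and every production mentioning them.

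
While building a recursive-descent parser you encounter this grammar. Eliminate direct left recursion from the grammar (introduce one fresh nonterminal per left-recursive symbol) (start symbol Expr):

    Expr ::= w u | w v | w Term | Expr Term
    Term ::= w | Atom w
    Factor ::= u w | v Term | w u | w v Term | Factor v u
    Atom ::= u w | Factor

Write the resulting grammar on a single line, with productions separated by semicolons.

Directly left-recursive nonterminals: Expr, Factor.
For Expr: α = {Term}, β = {w u, w v, w Term}. Rewrite as Expr → β Expr1 and Expr1 → α Expr1 | ε.
For Factor: α = {v u}, β = {u w, v Term, w u, w v Term}. Rewrite as Factor → β Factor1 and Factor1 → α Factor1 | ε.

Expr ::= w u Expr1 | w v Expr1 | w Term Expr1; Term ::= w | Atom w; Factor ::= u w Factor1 | v Term Factor1 | w u Factor1 | w v Term Factor1; Atom ::= u w | Factor; Expr1 ::= Term Expr1 | ε; Factor1 ::= v u Factor1 | ε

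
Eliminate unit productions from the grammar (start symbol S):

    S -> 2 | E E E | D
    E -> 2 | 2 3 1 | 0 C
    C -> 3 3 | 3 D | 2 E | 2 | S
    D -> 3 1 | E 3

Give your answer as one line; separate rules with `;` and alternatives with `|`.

S -> 3 1 | E 3 | 2 | E E E; E -> 2 | 2 3 1 | 0 C; C -> 3 1 | E 3 | 3 3 | 3 D | 2 E | 2 | E E E; D -> 3 1 | E 3

Unit pairs: C ⇒* {D, S}; S ⇒* {D}.
For every A with A ⇒* B via unit rules, add B's non-unit alternatives to A; then delete every rule of the form X → Y.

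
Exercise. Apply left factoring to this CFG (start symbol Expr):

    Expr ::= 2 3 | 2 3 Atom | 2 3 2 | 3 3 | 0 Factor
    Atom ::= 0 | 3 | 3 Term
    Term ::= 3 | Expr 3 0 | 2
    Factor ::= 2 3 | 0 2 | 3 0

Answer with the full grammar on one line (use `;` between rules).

Expr has alternatives sharing prefix '2 3': factor to Expr → 2 3 Expr1 with Expr1 → ε | Atom | 2.
Atom has alternatives sharing prefix '3': factor to Atom → 3 Atom1 with Atom1 → ε | Term.

Expr ::= 3 3 | 0 Factor | 2 3 Expr1; Atom ::= 0 | 3 Atom1; Term ::= 3 | Expr 3 0 | 2; Factor ::= 2 3 | 0 2 | 3 0; Expr1 ::= ε | Atom | 2; Atom1 ::= ε | Term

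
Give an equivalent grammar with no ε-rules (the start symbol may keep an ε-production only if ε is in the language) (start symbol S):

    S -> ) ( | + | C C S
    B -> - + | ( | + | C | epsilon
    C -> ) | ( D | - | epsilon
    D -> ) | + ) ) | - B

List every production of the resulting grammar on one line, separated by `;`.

Nullable nonterminals: {B, C}.
ε ∉ L(G), so no ε-production is kept.
For each production, add variants omitting each subset of nullable occurrences: S → C C S gives C C S | C S. D → - B gives - B | -.

S -> ) ( | + | C C S | C S; B -> - + | ( | + | C; C -> ) | ( D | -; D -> ) | + ) ) | - B | -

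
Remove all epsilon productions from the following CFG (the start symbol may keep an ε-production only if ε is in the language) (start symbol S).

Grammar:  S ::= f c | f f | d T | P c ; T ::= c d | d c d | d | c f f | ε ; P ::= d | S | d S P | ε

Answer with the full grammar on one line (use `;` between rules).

S ::= f c | f f | d T | d | P c | c; T ::= c d | d c d | d | c f f; P ::= d | S | d S P | d S

The nullable symbols are {P, T}.
ε ∉ L(G), so no ε-production is kept.
Add the nullable-subset variants: S → d T gives d T | d. S → P c gives P c | c. P → d S P gives d S P | d S.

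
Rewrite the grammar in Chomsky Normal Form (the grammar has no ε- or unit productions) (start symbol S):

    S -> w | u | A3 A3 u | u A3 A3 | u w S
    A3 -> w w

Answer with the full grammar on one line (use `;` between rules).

S -> w | u | A3 Y1 | X1 Y2 | X1 Y3; A3 -> X2 X2; X1 -> u; X2 -> w; Y1 -> A3 X1; Y2 -> A3 A3; Y3 -> X2 S

Introduce a nonterminal for each terminal appearing in a rule of length ≥ 2: X1 → u, X2 → w.
Binarize each right-hand side of length ≥ 3 by chaining fresh nonterminals (Y1, Y2, …): affected rules were S → A3 A3 X1; S → X1 A3 A3; S → X1 X2 S.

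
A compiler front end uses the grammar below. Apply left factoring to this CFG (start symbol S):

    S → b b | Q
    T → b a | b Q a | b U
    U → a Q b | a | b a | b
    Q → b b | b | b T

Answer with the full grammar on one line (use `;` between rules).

T has alternatives sharing prefix 'b': factor to T → b T' with T' → a | Q a | U.
U has alternatives sharing prefix 'a': factor to U → a U' with U' → Q b | ε.
U has alternatives sharing prefix 'b': factor to U → b U'' with U'' → a | ε.
Q has alternatives sharing prefix 'b': factor to Q → b Q' with Q' → b | ε | T.

S → b b | Q; T → b T'; U → a U' | b U''; Q → b Q'; T' → a | Q a | U; U' → Q b | eps; U'' → a | eps; Q' → b | eps | T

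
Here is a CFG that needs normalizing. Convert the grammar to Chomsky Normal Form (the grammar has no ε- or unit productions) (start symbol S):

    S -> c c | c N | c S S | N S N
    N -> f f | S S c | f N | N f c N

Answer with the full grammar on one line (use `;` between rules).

S -> X1 X1 | X1 N | X1 Y1 | N Y2; N -> X2 X2 | S Y3 | X2 N | N Y4; X1 -> c; X2 -> f; Y1 -> S S; Y2 -> S N; Y3 -> S X1; Y4 -> X2 Y5; Y5 -> X1 N

Introduce a nonterminal for each terminal appearing in a rule of length ≥ 2: X1 → c, X2 → f.
Binarize each right-hand side of length ≥ 3 by chaining fresh nonterminals (Y1, Y2, …): affected rules were S → X1 S S; S → N S N; N → S S X1; N → N X2 X1 N.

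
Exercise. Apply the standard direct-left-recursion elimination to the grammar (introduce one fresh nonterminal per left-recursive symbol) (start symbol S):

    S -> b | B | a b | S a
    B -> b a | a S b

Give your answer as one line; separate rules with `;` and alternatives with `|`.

Left recursion appears on S.
For S: α = {a}, β = {b, B, a b}. Rewrite as S → β S' and S' → α S' | ε.

S -> b S' | B S' | a b S'; B -> b a | a S b; S' -> a S' | ε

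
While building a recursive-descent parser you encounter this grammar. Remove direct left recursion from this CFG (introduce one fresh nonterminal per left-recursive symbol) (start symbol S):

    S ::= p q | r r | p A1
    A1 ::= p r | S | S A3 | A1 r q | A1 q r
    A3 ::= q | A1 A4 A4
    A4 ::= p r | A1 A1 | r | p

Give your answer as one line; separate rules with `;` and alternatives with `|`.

A1 is directly left-recursive.
For A1: α = {r q, q r}, β = {p r, S, S A3}. Rewrite as A1 → β A1' and A1' → α A1' | ε.

S ::= p q | r r | p A1; A1 ::= p r A1' | S A1' | S A3 A1'; A3 ::= q | A1 A4 A4; A4 ::= p r | A1 A1 | r | p; A1' ::= r q A1' | q r A1' | epsilon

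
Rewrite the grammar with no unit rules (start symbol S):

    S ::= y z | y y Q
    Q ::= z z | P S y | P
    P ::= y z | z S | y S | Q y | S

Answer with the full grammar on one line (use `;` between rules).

S ::= y z | y y Q; Q ::= y z | y y Q | z S | y S | Q y | z z | P S y; P ::= y z | y y Q | z S | y S | Q y

Unit pairs: P ⇒* {S}; Q ⇒* {P, S}.
For each unit pair (A, B), copy every non-unit production of B to A, then drop all unit productions.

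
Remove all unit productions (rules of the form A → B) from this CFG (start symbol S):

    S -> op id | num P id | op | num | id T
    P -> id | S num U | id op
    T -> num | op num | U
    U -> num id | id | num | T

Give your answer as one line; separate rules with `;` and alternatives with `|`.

Unit pairs: T ⇒* {U}; U ⇒* {T}.
For every A with A ⇒* B via unit rules, add B's non-unit alternatives to A; then delete every rule of the form X → Y.

S -> op id | num P id | op | num | id T; P -> id | S num U | id op; T -> num id | id | num | op num; U -> num id | id | num | op num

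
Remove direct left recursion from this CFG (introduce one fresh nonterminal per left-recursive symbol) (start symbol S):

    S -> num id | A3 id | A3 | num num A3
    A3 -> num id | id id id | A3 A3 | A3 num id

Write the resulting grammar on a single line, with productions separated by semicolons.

S -> num id | A3 id | A3 | num num A3; A3 -> num id A3' | id id id A3'; A3' -> A3 A3' | num id A3' | eps

A3 is directly left-recursive.
For A3: α = {A3, num id}, β = {num id, id id id}. Rewrite as A3 → β A3' and A3' → α A3' | ε.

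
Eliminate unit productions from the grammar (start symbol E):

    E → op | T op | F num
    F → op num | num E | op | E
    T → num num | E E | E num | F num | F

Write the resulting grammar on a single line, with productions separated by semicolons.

Unit pairs: F ⇒* {E}; T ⇒* {E, F}.
Replace each nonterminal's rules with the union of the non-unit rules of every nonterminal it unit-derives.

E → op | T op | F num; F → op | T op | F num | op num | num E; T → op | T op | F num | op num | num E | num num | E E | E num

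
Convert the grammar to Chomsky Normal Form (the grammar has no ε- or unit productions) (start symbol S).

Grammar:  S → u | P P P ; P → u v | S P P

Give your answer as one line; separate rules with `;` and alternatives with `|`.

S → u | P Y1; P → X1 X2 | S Y2; X1 → u; X2 → v; Y1 → P P; Y2 → P P

Introduce a nonterminal for each terminal appearing in a rule of length ≥ 2: X1 → u, X2 → v.
Binarize each right-hand side of length ≥ 3 by chaining fresh nonterminals (Y1, Y2, …): affected rules were S → P P P; P → S P P.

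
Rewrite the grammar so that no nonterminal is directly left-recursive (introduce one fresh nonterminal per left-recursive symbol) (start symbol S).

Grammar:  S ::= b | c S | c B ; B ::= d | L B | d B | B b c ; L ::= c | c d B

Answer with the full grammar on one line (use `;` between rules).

S ::= b | c S | c B; B ::= d B' | L B B' | d B B'; L ::= c | c d B; B' ::= b c B' | ε

Directly left-recursive nonterminal: B.
For B: α = {b c}, β = {d, L B, d B}. Rewrite as B → β B' and B' → α B' | ε.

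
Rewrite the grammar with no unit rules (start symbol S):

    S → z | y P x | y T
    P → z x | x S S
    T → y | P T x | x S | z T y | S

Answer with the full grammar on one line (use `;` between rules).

S → z | y P x | y T; P → z x | x S S; T → z | y P x | y T | y | P T x | x S | z T y

Unit pairs: T ⇒* {S}.
For each unit pair (A, B), copy every non-unit production of B to A, then drop all unit productions.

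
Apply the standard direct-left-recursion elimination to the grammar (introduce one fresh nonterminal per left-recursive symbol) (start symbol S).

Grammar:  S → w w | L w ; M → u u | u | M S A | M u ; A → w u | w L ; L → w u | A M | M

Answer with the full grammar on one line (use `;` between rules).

Directly left-recursive nonterminal: M.
For M: α = {S A, u}, β = {u u, u}. Rewrite as M → β M' and M' → α M' | ε.

S → w w | L w; M → u u M' | u M'; A → w u | w L; L → w u | A M | M; M' → S A M' | u M' | ε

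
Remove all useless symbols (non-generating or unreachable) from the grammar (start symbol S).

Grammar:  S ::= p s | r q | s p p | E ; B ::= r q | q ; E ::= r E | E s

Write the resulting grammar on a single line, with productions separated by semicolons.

S ::= p s | r q | s p p

Generating nonterminals: {B, S}.
Reachable from S after that: {S}.
Removed useless symbols: {B, E} and every production mentioning them.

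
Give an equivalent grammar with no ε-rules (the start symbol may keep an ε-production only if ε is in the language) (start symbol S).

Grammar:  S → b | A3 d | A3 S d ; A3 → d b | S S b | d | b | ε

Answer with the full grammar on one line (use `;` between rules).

Nullable nonterminals: {A3}.
ε ∉ L(G), so no ε-production is kept.
Expand every rule over subsets of its nullable positions: S → A3 d gives A3 d | d. S → A3 S d gives A3 S d | S d.

S → b | A3 d | d | A3 S d | S d; A3 → d b | S S b | d | b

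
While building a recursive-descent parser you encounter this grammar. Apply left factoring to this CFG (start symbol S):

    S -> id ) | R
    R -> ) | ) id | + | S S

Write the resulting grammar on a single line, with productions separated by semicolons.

S -> id ) | R; R -> + | S S | ) R'; R' -> ε | id

R has alternatives sharing prefix ')': factor to R → ) R' with R' → ε | id.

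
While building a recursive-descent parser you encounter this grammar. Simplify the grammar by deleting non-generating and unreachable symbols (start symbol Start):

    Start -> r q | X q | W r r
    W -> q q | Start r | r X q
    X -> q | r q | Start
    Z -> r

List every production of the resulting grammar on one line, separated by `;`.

Generating nonterminals: {Start, W, X, Z}.
Reachable from Start after that: {Start, W, X}.
Removed useless symbols: {Z} and every production mentioning them.

Start -> r q | X q | W r r; W -> q q | Start r | r X q; X -> q | r q | Start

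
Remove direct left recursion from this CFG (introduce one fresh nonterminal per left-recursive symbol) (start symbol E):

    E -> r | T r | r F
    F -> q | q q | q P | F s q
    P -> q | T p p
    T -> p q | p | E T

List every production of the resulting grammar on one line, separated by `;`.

E -> r | T r | r F; F -> q F' | q q F' | q P F'; P -> q | T p p; T -> p q | p | E T; F' -> s q F' | ε

Left recursion appears on F.
For F: α = {s q}, β = {q, q q, q P}. Rewrite as F → β F' and F' → α F' | ε.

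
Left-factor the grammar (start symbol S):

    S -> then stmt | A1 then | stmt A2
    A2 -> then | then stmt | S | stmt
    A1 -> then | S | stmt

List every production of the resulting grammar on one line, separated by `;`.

S -> then stmt | A1 then | stmt A2; A2 -> S | stmt | then A2'; A1 -> then | S | stmt; A2' -> ε | stmt

A2 has alternatives sharing prefix 'then': factor to A2 → then A2' with A2' → ε | stmt.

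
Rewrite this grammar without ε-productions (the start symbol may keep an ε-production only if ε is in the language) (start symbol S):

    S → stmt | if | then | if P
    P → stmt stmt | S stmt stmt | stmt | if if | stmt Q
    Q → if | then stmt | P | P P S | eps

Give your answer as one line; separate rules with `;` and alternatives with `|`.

Nullable set = {Q}.
ε ∉ L(G), so no ε-production is kept.

S → stmt | if | then | if P; P → stmt stmt | S stmt stmt | stmt | if if | stmt Q; Q → if | then stmt | P | P P S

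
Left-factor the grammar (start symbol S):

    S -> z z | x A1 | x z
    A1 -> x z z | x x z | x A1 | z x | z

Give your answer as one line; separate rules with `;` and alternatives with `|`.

S has alternatives sharing prefix 'x': factor to S → x S' with S' → A1 | z.
A1 has alternatives sharing prefix 'x': factor to A1 → x A1' with A1' → z z | x z | A1.
A1 has alternatives sharing prefix 'z': factor to A1 → z A1'' with A1'' → x | ε.

S -> z z | x S'; A1 -> x A1' | z A1''; S' -> A1 | z; A1' -> z z | x z | A1; A1'' -> x | epsilon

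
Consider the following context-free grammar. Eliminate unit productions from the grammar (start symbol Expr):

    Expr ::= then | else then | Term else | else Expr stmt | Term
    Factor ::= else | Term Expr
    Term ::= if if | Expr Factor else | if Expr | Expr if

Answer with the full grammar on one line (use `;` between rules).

Unit pairs: Expr ⇒* {Term}.
For every A with A ⇒* B via unit rules, add B's non-unit alternatives to A; then delete every rule of the form X → Y.

Expr ::= if if | Expr Factor else | if Expr | Expr if | then | else then | Term else | else Expr stmt; Factor ::= else | Term Expr; Term ::= if if | Expr Factor else | if Expr | Expr if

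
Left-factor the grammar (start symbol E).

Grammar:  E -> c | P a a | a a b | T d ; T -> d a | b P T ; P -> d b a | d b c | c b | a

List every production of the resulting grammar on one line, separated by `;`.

E -> c | P a a | a a b | T d; T -> d a | b P T; P -> c b | a | d b P'; P' -> a | c

P has alternatives sharing prefix 'd b': factor to P → d b P' with P' → a | c.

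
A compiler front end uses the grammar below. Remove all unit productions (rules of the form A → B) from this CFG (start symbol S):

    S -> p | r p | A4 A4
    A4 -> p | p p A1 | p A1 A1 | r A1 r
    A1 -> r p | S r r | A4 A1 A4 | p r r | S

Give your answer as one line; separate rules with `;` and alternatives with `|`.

S -> p | r p | A4 A4; A4 -> p | p p A1 | p A1 A1 | r A1 r; A1 -> r p | S r r | A4 A1 A4 | p r r | p | A4 A4

Unit pairs: A1 ⇒* {S}.
For every A with A ⇒* B via unit rules, add B's non-unit alternatives to A; then delete every rule of the form X → Y.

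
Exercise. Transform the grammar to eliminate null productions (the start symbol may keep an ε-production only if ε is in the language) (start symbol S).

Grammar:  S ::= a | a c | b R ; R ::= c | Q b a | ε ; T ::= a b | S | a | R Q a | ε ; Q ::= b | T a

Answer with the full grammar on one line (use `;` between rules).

The nullable symbols are {R, T}.
ε ∉ L(G), so no ε-production is kept.
For each production, add variants omitting each subset of nullable occurrences: S → b R gives b R | b. T → R Q a gives R Q a | Q a. Q → T a gives T a | a.

S ::= a | a c | b R | b; R ::= c | Q b a; T ::= a b | S | a | R Q a | Q a; Q ::= b | T a | a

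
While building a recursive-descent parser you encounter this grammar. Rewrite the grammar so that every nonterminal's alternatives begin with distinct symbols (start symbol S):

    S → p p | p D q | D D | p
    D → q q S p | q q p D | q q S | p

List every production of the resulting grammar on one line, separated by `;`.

S → D D | p S'; D → p | q q D'; S' → p | D q | ε; D' → p D | S D''; D'' → p | ε

S has alternatives sharing prefix 'p': factor to S → p S' with S' → p | D q | ε.
D has alternatives sharing prefix 'q q': factor to D → q q D' with D' → S p | p D | S.
D' has alternatives sharing prefix 'S': factor to D' → S D'' with D'' → p | ε.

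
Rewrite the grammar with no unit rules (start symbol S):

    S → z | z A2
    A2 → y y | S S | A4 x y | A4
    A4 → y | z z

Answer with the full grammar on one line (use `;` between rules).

S → z | z A2; A2 → y | z z | y y | S S | A4 x y; A4 → y | z z

Unit pairs: A2 ⇒* {A4}.
For every A with A ⇒* B via unit rules, add B's non-unit alternatives to A; then delete every rule of the form X → Y.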